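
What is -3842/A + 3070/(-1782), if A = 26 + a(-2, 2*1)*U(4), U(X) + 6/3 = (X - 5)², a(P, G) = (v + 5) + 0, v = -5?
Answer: -1731566/11583 ≈ -149.49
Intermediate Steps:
a(P, G) = 0 (a(P, G) = (-5 + 5) + 0 = 0 + 0 = 0)
U(X) = -2 + (-5 + X)² (U(X) = -2 + (X - 5)² = -2 + (-5 + X)²)
A = 26 (A = 26 + 0*(-2 + (-5 + 4)²) = 26 + 0*(-2 + (-1)²) = 26 + 0*(-2 + 1) = 26 + 0*(-1) = 26 + 0 = 26)
-3842/A + 3070/(-1782) = -3842/26 + 3070/(-1782) = -3842*1/26 + 3070*(-1/1782) = -1921/13 - 1535/891 = -1731566/11583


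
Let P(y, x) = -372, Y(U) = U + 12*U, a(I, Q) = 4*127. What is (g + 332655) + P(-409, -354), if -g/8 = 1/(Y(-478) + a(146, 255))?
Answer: 948003403/2853 ≈ 3.3228e+5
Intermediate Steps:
a(I, Q) = 508
Y(U) = 13*U
g = 4/2853 (g = -8/(13*(-478) + 508) = -8/(-6214 + 508) = -8/(-5706) = -8*(-1/5706) = 4/2853 ≈ 0.0014020)
(g + 332655) + P(-409, -354) = (4/2853 + 332655) - 372 = 949064719/2853 - 372 = 948003403/2853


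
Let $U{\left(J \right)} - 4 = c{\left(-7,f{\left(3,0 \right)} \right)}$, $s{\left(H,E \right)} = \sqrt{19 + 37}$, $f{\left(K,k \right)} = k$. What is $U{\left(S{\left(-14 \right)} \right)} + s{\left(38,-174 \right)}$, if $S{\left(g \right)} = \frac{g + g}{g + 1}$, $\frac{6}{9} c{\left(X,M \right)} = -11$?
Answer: $- \frac{25}{2} + 2 \sqrt{14} \approx -5.0167$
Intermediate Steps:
$c{\left(X,M \right)} = - \frac{33}{2}$ ($c{\left(X,M \right)} = \frac{3}{2} \left(-11\right) = - \frac{33}{2}$)
$s{\left(H,E \right)} = 2 \sqrt{14}$ ($s{\left(H,E \right)} = \sqrt{56} = 2 \sqrt{14}$)
$S{\left(g \right)} = \frac{2 g}{1 + g}$
$U{\left(J \right)} = - \frac{25}{2}$ ($U{\left(J \right)} = 4 - \frac{33}{2} = - \frac{25}{2}$)
$U{\left(S{\left(-14 \right)} \right)} + s{\left(38,-174 \right)} = - \frac{25}{2} + 2 \sqrt{14}$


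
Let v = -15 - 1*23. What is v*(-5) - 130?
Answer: 60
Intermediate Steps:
v = -38 (v = -15 - 23 = -38)
v*(-5) - 130 = -38*(-5) - 130 = 190 - 130 = 60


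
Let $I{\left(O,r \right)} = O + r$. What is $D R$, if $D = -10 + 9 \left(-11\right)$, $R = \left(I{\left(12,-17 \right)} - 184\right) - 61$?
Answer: $27250$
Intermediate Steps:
$R = -250$ ($R = \left(\left(12 - 17\right) - 184\right) - 61 = \left(-5 - 184\right) - 61 = -189 - 61 = -250$)
$D = -109$ ($D = -10 - 99 = -109$)
$D R = \left(-109\right) \left(-250\right) = 27250$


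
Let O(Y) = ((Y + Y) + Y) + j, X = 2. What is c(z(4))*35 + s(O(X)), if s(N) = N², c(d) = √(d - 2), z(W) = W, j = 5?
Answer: 121 + 35*√2 ≈ 170.50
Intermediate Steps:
O(Y) = 5 + 3*Y (O(Y) = ((Y + Y) + Y) + 5 = (2*Y + Y) + 5 = 3*Y + 5 = 5 + 3*Y)
c(d) = √(-2 + d)
c(z(4))*35 + s(O(X)) = √(-2 + 4)*35 + (5 + 3*2)² = √2*35 + (5 + 6)² = 35*√2 + 11² = 35*√2 + 121 = 121 + 35*√2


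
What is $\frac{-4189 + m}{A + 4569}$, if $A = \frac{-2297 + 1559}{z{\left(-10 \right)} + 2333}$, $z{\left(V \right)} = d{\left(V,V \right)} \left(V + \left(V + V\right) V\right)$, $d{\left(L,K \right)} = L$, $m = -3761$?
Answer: $- \frac{1147450}{659213} \approx -1.7406$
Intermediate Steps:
$z{\left(V \right)} = V \left(V + 2 V^{2}\right)$ ($z{\left(V \right)} = V \left(V + \left(V + V\right) V\right) = V \left(V + 2 V V\right) = V \left(V + 2 V^{2}\right)$)
$A = - \frac{738}{433}$ ($A = \frac{-2297 + 1559}{\left(-10\right)^{2} \left(1 + 2 \left(-10\right)\right) + 2333} = - \frac{738}{100 \left(1 - 20\right) + 2333} = - \frac{738}{100 \left(-19\right) + 2333} = - \frac{738}{-1900 + 2333} = - \frac{738}{433} \approx -1.7044$)
$\frac{-4189 + m}{A + 4569} = \frac{-4189 - 3761}{- \frac{738}{433} + 4569} = - \frac{7950}{\frac{1977639}{433}} = \left(-7950\right) \frac{433}{1977639} = - \frac{1147450}{659213}$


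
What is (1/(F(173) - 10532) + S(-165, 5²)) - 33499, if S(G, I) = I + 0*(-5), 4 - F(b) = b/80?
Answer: -28198932842/842413 ≈ -33474.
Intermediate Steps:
F(b) = 4 - b/80
S(G, I) = I (S(G, I) = I + 0 = I)
(1/(F(173) - 10532) + S(-165, 5²)) - 33499 = (1/((4 - 1/80*173) - 10532) + 5²) - 33499 = (1/((4 - 173/80) - 10532) + 25) - 33499 = (1/(147/80 - 10532) + 25) - 33499 = (1/(-842413/80) + 25) - 33499 = (-80/842413 + 25) - 33499 = 21060245/842413 - 33499 = -28198932842/842413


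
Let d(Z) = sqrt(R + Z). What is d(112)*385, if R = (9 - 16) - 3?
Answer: 385*sqrt(102) ≈ 3888.3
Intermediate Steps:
R = -10 (R = -7 - 3 = -10)
d(Z) = sqrt(-10 + Z)
d(112)*385 = sqrt(-10 + 112)*385 = sqrt(102)*385 = 385*sqrt(102)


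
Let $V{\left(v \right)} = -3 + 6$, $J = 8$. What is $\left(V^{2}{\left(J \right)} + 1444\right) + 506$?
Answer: $1959$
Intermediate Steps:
$V{\left(v \right)} = 3$
$\left(V^{2}{\left(J \right)} + 1444\right) + 506 = \left(3^{2} + 1444\right) + 506 = \left(9 + 1444\right) + 506 = 1453 + 506 = 1959$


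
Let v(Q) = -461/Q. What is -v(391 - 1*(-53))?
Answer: 461/444 ≈ 1.0383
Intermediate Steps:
-v(391 - 1*(-53)) = -(-461)/(391 - 1*(-53)) = -(-461)/(391 + 53) = -(-461)/444 = -1*(-461/444) = 461/444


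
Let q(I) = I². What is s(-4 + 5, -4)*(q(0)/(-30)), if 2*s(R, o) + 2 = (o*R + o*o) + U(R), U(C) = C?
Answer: 0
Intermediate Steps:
s(R, o) = -1 + R/2 + o²/2 + R*o/2 (s(R, o) = -1 + ((o*R + o*o) + R)/2 = -1 + ((R*o + o²) + R)/2 = -1 + ((o² + R*o) + R)/2 = -1 + (R + o² + R*o)/2 = -1 + (R/2 + o²/2 + R*o/2) = -1 + R/2 + o²/2 + R*o/2)
s(-4 + 5, -4)*(q(0)/(-30)) = (-1 + (-4 + 5)/2 + (½)*(-4)² + (½)*(-4 + 5)*(-4))*(0²/(-30)) = (-1 + (½)*1 + (½)*16 + (½)*1*(-4))*(0*(-1/30)) = (-1 + ½ + 8 - 2)*0 = (11/2)*0 = 0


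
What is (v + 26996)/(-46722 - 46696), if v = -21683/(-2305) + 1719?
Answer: -33104879/107664245 ≈ -0.30748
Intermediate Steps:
v = 3983978/2305 (v = -21683*(-1/2305) + 1719 = 21683/2305 + 1719 = 3983978/2305 ≈ 1728.4)
(v + 26996)/(-46722 - 46696) = (3983978/2305 + 26996)/(-46722 - 46696) = (66209758/2305)/(-93418) = (66209758/2305)*(-1/93418) = -33104879/107664245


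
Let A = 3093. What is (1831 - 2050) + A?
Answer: 2874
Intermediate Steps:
(1831 - 2050) + A = (1831 - 2050) + 3093 = -219 + 3093 = 2874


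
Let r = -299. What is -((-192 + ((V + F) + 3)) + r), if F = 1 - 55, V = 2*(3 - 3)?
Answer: 542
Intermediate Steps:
V = 0 (V = 2*0 = 0)
F = -54
-((-192 + ((V + F) + 3)) + r) = -((-192 + ((0 - 54) + 3)) - 299) = -((-192 + (-54 + 3)) - 299) = -((-192 - 51) - 299) = -(-243 - 299) = -1*(-542) = 542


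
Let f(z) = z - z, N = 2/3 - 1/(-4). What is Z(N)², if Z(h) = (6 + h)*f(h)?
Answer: 0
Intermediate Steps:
N = 11/12 (N = 2*(⅓) - 1*(-¼) = ⅔ + ¼ = 11/12 ≈ 0.91667)
f(z) = 0
Z(h) = 0 (Z(h) = (6 + h)*0 = 0)
Z(N)² = 0² = 0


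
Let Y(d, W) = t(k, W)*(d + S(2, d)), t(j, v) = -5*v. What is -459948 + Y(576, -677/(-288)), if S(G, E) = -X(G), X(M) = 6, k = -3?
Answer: -22399079/48 ≈ -4.6665e+5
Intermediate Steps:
S(G, E) = -6 (S(G, E) = -1*6 = -6)
Y(d, W) = -5*W*(-6 + d) (Y(d, W) = (-5*W)*(d - 6) = (-5*W)*(-6 + d) = -5*W*(-6 + d))
-459948 + Y(576, -677/(-288)) = -459948 + 5*(-677/(-288))*(6 - 1*576) = -459948 + 5*(-677*(-1/288))*(6 - 576) = -459948 + 5*(677/288)*(-570) = -459948 - 321575/48 = -22399079/48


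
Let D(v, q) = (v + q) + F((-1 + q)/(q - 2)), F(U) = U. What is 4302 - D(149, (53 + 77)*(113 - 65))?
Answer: -13024945/6238 ≈ -2088.0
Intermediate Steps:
D(v, q) = q + v + (-1 + q)/(-2 + q) (D(v, q) = (v + q) + (-1 + q)/(q - 2) = (q + v) + (-1 + q)/(-2 + q) = q + v + (-1 + q)/(-2 + q))
4302 - D(149, (53 + 77)*(113 - 65)) = 4302 - (-1 + (53 + 77)*(113 - 65) + (-2 + (53 + 77)*(113 - 65))*((53 + 77)*(113 - 65) + 149))/(-2 + (53 + 77)*(113 - 65)) = 4302 - (-1 + 130*48 + (-2 + 130*48)*(130*48 + 149))/(-2 + 130*48) = 4302 - (-1 + 6240 + (-2 + 6240)*(6240 + 149))/(-2 + 6240) = 4302 - (-1 + 6240 + 6238*6389)/6238 = 4302 - (-1 + 6240 + 39854582)/6238 = 4302 - 39860821/6238 = -13024945/6238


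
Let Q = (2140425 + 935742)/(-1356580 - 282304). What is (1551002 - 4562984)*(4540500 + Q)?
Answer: -11206605714956965503/819442 ≈ -1.3676e+13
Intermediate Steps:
Q = -3076167/1638884 (Q = 3076167/(-1638884) = 3076167*(-1/1638884) = -3076167/1638884 ≈ -1.8770)
(1551002 - 4562984)*(4540500 + Q) = (1551002 - 4562984)*(4540500 - 3076167/1638884) = -3011982*7441349725833/1638884 = -11206605714956965503/819442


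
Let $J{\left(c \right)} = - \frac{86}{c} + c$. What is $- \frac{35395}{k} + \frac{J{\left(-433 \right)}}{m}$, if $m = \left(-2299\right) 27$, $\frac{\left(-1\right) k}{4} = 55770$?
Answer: $\frac{6019023223}{36338527368} \approx 0.16564$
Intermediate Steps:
$k = -223080$ ($k = \left(-4\right) 55770 = -223080$)
$J{\left(c \right)} = c - \frac{86}{c}$
$m = -62073$
$- \frac{35395}{k} + \frac{J{\left(-433 \right)}}{m} = - \frac{35395}{-223080} + \frac{-433 - \frac{86}{-433}}{-62073} = \left(-35395\right) \left(- \frac{1}{223080}\right) + \left(-433 - - \frac{86}{433}\right) \left(- \frac{1}{62073}\right) = \frac{7079}{44616} + \left(-433 + \frac{86}{433}\right) \left(- \frac{1}{62073}\right) = \frac{7079}{44616} - - \frac{187403}{26877609} = \frac{7079}{44616} + \frac{187403}{26877609} = \frac{6019023223}{36338527368}$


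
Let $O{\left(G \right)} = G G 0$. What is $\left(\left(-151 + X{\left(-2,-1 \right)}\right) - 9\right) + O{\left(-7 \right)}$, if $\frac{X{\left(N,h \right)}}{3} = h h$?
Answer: $-157$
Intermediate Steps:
$O{\left(G \right)} = 0$ ($O{\left(G \right)} = G^{2} \cdot 0 = 0$)
$X{\left(N,h \right)} = 3 h^{2}$ ($X{\left(N,h \right)} = 3 h h = 3 h^{2}$)
$\left(\left(-151 + X{\left(-2,-1 \right)}\right) - 9\right) + O{\left(-7 \right)} = \left(\left(-151 + 3 \left(-1\right)^{2}\right) - 9\right) + 0 = \left(\left(-151 + 3 \cdot 1\right) - 9\right) + 0 = \left(\left(-151 + 3\right) - 9\right) + 0 = \left(-148 - 9\right) + 0 = -157 + 0 = -157$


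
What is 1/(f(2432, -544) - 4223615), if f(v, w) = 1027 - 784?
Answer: -1/4223372 ≈ -2.3678e-7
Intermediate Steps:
f(v, w) = 243
1/(f(2432, -544) - 4223615) = 1/(243 - 4223615) = 1/(-4223372) = -1/4223372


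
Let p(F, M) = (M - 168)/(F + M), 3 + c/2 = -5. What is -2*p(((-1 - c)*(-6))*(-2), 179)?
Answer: -22/359 ≈ -0.061281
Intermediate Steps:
c = -16 (c = -6 + 2*(-5) = -6 - 10 = -16)
p(F, M) = (-168 + M)/(F + M)
-2*p(((-1 - c)*(-6))*(-2), 179) = -2*(-168 + 179)/(((-1 - 1*(-16))*(-6))*(-2) + 179) = -2*11/(((-1 + 16)*(-6))*(-2) + 179) = -2*11/((15*(-6))*(-2) + 179) = -2*11/(-90*(-2) + 179) = -2*11/(180 + 179) = -2*11/359 = -22/359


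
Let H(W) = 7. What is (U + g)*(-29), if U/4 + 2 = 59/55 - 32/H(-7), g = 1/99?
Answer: 2209133/3465 ≈ 637.56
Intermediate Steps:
g = 1/99 ≈ 0.010101
U = -8468/385 (U = -8 + 4*(59/55 - 32/7) = -8 + 4*(-1347/385) = -8 - 5388/385 = -8468/385 ≈ -21.995)
(U + g)*(-29) = (-8468/385 + 1/99)*(-29) = -76177/3465*(-29) = 2209133/3465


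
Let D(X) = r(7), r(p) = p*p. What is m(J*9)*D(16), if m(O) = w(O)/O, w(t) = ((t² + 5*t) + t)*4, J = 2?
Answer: 4704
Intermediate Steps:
r(p) = p²
D(X) = 49 (D(X) = 7² = 49)
w(t) = 4*t² + 24*t (w(t) = (t² + 6*t)*4 = 4*t² + 24*t)
m(O) = 24 + 4*O (m(O) = (4*O*(6 + O))/O = 24 + 4*O)
m(J*9)*D(16) = (24 + 4*(2*9))*49 = (24 + 4*18)*49 = (24 + 72)*49 = 96*49 = 4704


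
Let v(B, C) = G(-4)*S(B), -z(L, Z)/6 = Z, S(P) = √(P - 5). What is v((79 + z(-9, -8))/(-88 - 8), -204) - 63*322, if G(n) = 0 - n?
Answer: -20286 + I*√3642/6 ≈ -20286.0 + 10.058*I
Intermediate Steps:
S(P) = √(-5 + P)
G(n) = -n
z(L, Z) = -6*Z
v(B, C) = 4*√(-5 + B) (v(B, C) = (-1*(-4))*√(-5 + B) = 4*√(-5 + B))
v((79 + z(-9, -8))/(-88 - 8), -204) - 63*322 = 4*√(-5 + (79 - 6*(-8))/(-88 - 8)) - 63*322 = 4*√(-5 + (79 + 48)/(-96)) - 20286 = 4*√(-5 + 127*(-1/96)) - 20286 = 4*√(-5 - 127/96) - 20286 = 4*√(-607/96) - 20286 = 4*(I*√3642/24) - 20286 = I*√3642/6 - 20286 = -20286 + I*√3642/6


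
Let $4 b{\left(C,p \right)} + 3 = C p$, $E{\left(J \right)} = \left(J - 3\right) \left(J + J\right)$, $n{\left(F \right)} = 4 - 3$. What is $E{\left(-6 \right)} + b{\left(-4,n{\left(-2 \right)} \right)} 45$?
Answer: $\frac{117}{4} \approx 29.25$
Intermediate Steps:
$n{\left(F \right)} = 1$ ($n{\left(F \right)} = 4 - 3 = 1$)
$E{\left(J \right)} = 2 J \left(-3 + J\right)$ ($E{\left(J \right)} = \left(-3 + J\right) 2 J = 2 J \left(-3 + J\right)$)
$b{\left(C,p \right)} = - \frac{3}{4} + \frac{C p}{4}$
$E{\left(-6 \right)} + b{\left(-4,n{\left(-2 \right)} \right)} 45 = 2 \left(-6\right) \left(-3 - 6\right) + \left(- \frac{3}{4} + \frac{1}{4} \left(-4\right) 1\right) 45 = 2 \left(-6\right) \left(-9\right) + \left(- \frac{3}{4} - 1\right) 45 = 108 - \frac{315}{4} = \frac{117}{4}$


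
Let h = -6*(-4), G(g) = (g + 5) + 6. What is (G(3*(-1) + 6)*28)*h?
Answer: 9408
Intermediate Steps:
G(g) = 11 + g (G(g) = (5 + g) + 6 = 11 + g)
h = 24
(G(3*(-1) + 6)*28)*h = ((11 + (3*(-1) + 6))*28)*24 = ((11 + (-3 + 6))*28)*24 = ((11 + 3)*28)*24 = (14*28)*24 = 392*24 = 9408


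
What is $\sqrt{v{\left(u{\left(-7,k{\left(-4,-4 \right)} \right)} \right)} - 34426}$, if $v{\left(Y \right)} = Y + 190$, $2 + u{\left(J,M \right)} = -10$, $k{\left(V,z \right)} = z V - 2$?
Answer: $2 i \sqrt{8562} \approx 185.06 i$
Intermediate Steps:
$k{\left(V,z \right)} = -2 + V z$ ($k{\left(V,z \right)} = V z - 2 = -2 + V z$)
$u{\left(J,M \right)} = -12$ ($u{\left(J,M \right)} = -2 - 10 = -12$)
$v{\left(Y \right)} = 190 + Y$
$\sqrt{v{\left(u{\left(-7,k{\left(-4,-4 \right)} \right)} \right)} - 34426} = \sqrt{\left(190 - 12\right) - 34426} = \sqrt{178 - 34426} = \sqrt{-34248} = 2 i \sqrt{8562}$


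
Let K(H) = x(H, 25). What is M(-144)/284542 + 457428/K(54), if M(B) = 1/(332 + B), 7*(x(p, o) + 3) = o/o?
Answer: -42821810254099/267469480 ≈ -1.6010e+5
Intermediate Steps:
x(p, o) = -20/7 (x(p, o) = -3 + (o/o)/7 = -3 + (⅐)*1 = -3 + ⅐ = -20/7)
K(H) = -20/7
M(-144)/284542 + 457428/K(54) = 1/((332 - 144)*284542) + 457428/(-20/7) = (1/284542)/188 + 457428*(-7/20) = (1/188)*(1/284542) - 800499/5 = 1/53493896 - 800499/5 = -42821810254099/267469480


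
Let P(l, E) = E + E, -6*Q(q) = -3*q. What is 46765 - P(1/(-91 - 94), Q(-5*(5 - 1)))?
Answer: 46785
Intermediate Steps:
Q(q) = q/2 (Q(q) = -(-1)*q/2 = q/2)
P(l, E) = 2*E
46765 - P(1/(-91 - 94), Q(-5*(5 - 1))) = 46765 - 2*(-5*(5 - 1))/2 = 46765 - 2*(-5*4)/2 = 46765 - 2*(½)*(-20) = 46765 - 2*(-10) = 46765 - 1*(-20) = 46765 + 20 = 46785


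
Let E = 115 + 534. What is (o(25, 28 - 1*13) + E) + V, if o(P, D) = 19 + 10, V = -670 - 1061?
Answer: -1053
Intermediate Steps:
V = -1731
o(P, D) = 29
E = 649
(o(25, 28 - 1*13) + E) + V = (29 + 649) - 1731 = 678 - 1731 = -1053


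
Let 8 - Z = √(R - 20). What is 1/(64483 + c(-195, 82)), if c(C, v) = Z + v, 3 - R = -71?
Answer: 64573/4169672275 + 3*√6/4169672275 ≈ 1.5488e-5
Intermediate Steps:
R = 74 (R = 3 - 1*(-71) = 3 + 71 = 74)
Z = 8 - 3*√6 (Z = 8 - √(74 - 20) = 8 - √54 = 8 - 3*√6 ≈ 0.65153)
c(C, v) = 8 + v - 3*√6 (c(C, v) = (8 - 3*√6) + v = 8 + v - 3*√6)
1/(64483 + c(-195, 82)) = 1/(64483 + (8 + 82 - 3*√6)) = 1/(64483 + (90 - 3*√6)) = 1/(64573 - 3*√6)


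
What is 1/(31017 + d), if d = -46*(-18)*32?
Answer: 1/57513 ≈ 1.7387e-5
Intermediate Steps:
d = 26496 (d = 828*32 = 26496)
1/(31017 + d) = 1/(31017 + 26496) = 1/57513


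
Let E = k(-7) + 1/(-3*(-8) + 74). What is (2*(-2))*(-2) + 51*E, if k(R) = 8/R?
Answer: -4877/98 ≈ -49.765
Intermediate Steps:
E = -111/98 (E = 8/(-7) + 1/(-3*(-8) + 74) = 8*(-1/7) + 1/(24 + 74) = -8/7 + 1/98 = -111/98 ≈ -1.1327)
(2*(-2))*(-2) + 51*E = (2*(-2))*(-2) + 51*(-111/98) = -4*(-2) - 5661/98 = 8 - 5661/98 = -4877/98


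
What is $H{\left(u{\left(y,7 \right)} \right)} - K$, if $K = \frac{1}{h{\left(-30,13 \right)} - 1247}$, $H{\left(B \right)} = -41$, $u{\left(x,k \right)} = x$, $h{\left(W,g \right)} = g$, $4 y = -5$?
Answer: $- \frac{50593}{1234} \approx -40.999$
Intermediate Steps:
$y = - \frac{5}{4}$ ($y = \frac{1}{4} \left(-5\right) = - \frac{5}{4} \approx -1.25$)
$K = - \frac{1}{1234}$ ($K = \frac{1}{13 - 1247} = \frac{1}{-1234} = - \frac{1}{1234} \approx -0.00081037$)
$H{\left(u{\left(y,7 \right)} \right)} - K = -41 - - \frac{1}{1234} = -41 + \frac{1}{1234} = - \frac{50593}{1234}$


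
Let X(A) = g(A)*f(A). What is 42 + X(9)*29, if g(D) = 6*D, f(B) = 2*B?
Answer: 28230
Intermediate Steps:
X(A) = 12*A**2 (X(A) = (6*A)*(2*A) = 12*A**2)
42 + X(9)*29 = 42 + (12*9**2)*29 = 42 + (12*81)*29 = 42 + 972*29 = 42 + 28188 = 28230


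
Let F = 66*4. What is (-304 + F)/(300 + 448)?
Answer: -10/187 ≈ -0.053476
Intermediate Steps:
F = 264
(-304 + F)/(300 + 448) = (-304 + 264)/(300 + 448) = -40/748 = -40*1/748 = -10/187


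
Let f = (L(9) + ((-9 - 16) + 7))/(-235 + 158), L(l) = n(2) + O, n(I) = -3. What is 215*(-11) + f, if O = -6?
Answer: -182078/77 ≈ -2364.6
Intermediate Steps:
L(l) = -9 (L(l) = -3 - 6 = -9)
f = 27/77 (f = (-9 + ((-9 - 16) + 7))/(-235 + 158) = (-9 + (-25 + 7))/(-77) = (-9 - 18)*(-1/77) = -27*(-1/77) = 27/77 ≈ 0.35065)
215*(-11) + f = 215*(-11) + 27/77 = -2365 + 27/77 = -182078/77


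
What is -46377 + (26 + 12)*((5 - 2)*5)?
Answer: -45807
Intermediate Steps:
-46377 + (26 + 12)*((5 - 2)*5) = -46377 + 38*(3*5) = -46377 + 38*15 = -46377 + 570 = -45807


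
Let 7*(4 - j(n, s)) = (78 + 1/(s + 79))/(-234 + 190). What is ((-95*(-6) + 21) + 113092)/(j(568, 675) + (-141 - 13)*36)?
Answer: -26400830456/1286506467 ≈ -20.521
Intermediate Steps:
j(n, s) = 655/154 + 1/(308*(79 + s)) (j(n, s) = 4 - (78 + 1/(s + 79))/(7*(-234 + 190)) = 4 - (78 + 1/(79 + s))/(7*(-44)) = 4 - (78 + 1/(79 + s))*(-1)/(7*44) = 4 - (-39/22 - 1/(44*(79 + s)))/7 = 4 + (39/154 + 1/(308*(79 + s))) = 655/154 + 1/(308*(79 + s)))
((-95*(-6) + 21) + 113092)/(j(568, 675) + (-141 - 13)*36) = ((-95*(-6) + 21) + 113092)/((103491 + 1310*675)/(308*(79 + 675)) + (-141 - 13)*36) = ((570 + 21) + 113092)/((1/308)*(103491 + 884250)/754 - 154*36) = (591 + 113092)/((1/308)*(1/754)*987741 - 5544) = 113683/(987741/232232 - 5544) = 113683/(-1286506467/232232) = 113683*(-232232/1286506467) = -26400830456/1286506467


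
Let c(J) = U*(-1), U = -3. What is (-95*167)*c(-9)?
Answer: -47595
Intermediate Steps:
c(J) = 3 (c(J) = -3*(-1) = 3)
(-95*167)*c(-9) = -95*167*3 = -15865*3 = -47595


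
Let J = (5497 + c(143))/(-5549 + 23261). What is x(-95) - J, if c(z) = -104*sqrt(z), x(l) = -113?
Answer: -2006953/17712 + 13*sqrt(143)/2214 ≈ -113.24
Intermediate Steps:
J = 5497/17712 - 13*sqrt(143)/2214 (J = (5497 - 104*sqrt(143))/(-5549 + 23261) = (5497 - 104*sqrt(143))/17712 = (5497 - 104*sqrt(143))*(1/17712) = 5497/17712 - 13*sqrt(143)/2214 ≈ 0.24014)
x(-95) - J = -113 - (5497/17712 - 13*sqrt(143)/2214) = -113 + (-5497/17712 + 13*sqrt(143)/2214) = -2006953/17712 + 13*sqrt(143)/2214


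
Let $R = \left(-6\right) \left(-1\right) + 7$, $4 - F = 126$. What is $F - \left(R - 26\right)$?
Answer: $-109$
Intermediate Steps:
$F = -122$ ($F = 4 - 126 = -122$)
$R = 13$ ($R = 6 + 7 = 13$)
$F - \left(R - 26\right) = -122 - \left(13 - 26\right) = -122 - -13 = -122 + 13 = -109$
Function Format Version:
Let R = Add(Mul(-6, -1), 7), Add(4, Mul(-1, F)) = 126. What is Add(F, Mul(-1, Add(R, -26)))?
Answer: -109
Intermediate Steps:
F = -122 (F = Add(4, Mul(-1, 126)) = Add(4, -126) = -122)
R = 13 (R = Add(6, 7) = 13)
Add(F, Mul(-1, Add(R, -26))) = Add(-122, Mul(-1, Add(13, -26))) = Add(-122, Mul(-1, -13)) = Add(-122, 13) = -109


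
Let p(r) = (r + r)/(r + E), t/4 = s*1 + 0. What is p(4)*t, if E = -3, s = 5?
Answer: 160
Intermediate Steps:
t = 20 (t = 4*(5*1 + 0) = 4*(5 + 0) = 4*5 = 20)
p(r) = 2*r/(-3 + r) (p(r) = (r + r)/(r - 3) = (2*r)/(-3 + r) = 2*r/(-3 + r))
p(4)*t = (2*4/(-3 + 4))*20 = (2*4/1)*20 = (2*4*1)*20 = 8*20 = 160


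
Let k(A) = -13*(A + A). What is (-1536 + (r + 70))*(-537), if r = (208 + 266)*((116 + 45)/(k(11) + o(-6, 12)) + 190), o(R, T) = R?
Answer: -6925456479/146 ≈ -4.7435e+7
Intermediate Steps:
k(A) = -26*A
r = 13110603/146 (r = (208 + 266)*((116 + 45)/(-26*11 - 6) + 190) = 474*(161/(-286 - 6) + 190) = 474*(161/(-292) + 190) = 474*(161*(-1/292) + 190) = 474*(-161/292 + 190) = 474*(55319/292) = 13110603/146 ≈ 89799.)
(-1536 + (r + 70))*(-537) = (-1536 + (13110603/146 + 70))*(-537) = (-1536 + 13120823/146)*(-537) = (12896567/146)*(-537) = -6925456479/146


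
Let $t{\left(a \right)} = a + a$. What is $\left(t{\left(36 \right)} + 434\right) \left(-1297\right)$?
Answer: $-656282$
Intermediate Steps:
$t{\left(a \right)} = 2 a$
$\left(t{\left(36 \right)} + 434\right) \left(-1297\right) = \left(2 \cdot 36 + 434\right) \left(-1297\right) = \left(72 + 434\right) \left(-1297\right) = 506 \left(-1297\right) = -656282$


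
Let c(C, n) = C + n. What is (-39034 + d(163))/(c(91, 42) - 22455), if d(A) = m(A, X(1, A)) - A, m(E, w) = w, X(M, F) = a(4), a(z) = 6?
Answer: 39191/22322 ≈ 1.7557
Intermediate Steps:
X(M, F) = 6
d(A) = 6 - A
(-39034 + d(163))/(c(91, 42) - 22455) = (-39034 + (6 - 1*163))/((91 + 42) - 22455) = (-39034 + (6 - 163))/(133 - 22455) = (-39034 - 157)/(-22322) = -39191*(-1/22322) = 39191/22322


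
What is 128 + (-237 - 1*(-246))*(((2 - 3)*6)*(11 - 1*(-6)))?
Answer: -790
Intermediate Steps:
128 + (-237 - 1*(-246))*(((2 - 3)*6)*(11 - 1*(-6))) = 128 + (-237 + 246)*((-1*6)*(11 + 6)) = 128 + 9*(-6*17) = 128 + 9*(-102) = 128 - 918 = -790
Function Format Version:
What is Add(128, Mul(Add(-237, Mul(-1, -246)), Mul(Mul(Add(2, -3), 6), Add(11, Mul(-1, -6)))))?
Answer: -790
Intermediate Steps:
Add(128, Mul(Add(-237, Mul(-1, -246)), Mul(Mul(Add(2, -3), 6), Add(11, Mul(-1, -6))))) = Add(128, Mul(Add(-237, 246), Mul(Mul(-1, 6), Add(11, 6)))) = Add(128, Mul(9, Mul(-6, 17))) = Add(128, Mul(9, -102)) = Add(128, -918) = -790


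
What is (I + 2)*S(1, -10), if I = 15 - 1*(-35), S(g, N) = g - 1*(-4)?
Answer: 260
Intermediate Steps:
S(g, N) = 4 + g (S(g, N) = g + 4 = 4 + g)
I = 50 (I = 15 + 35 = 50)
(I + 2)*S(1, -10) = (50 + 2)*(4 + 1) = 52*5 = 260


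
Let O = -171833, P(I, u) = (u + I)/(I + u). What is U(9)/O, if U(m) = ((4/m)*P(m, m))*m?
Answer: -4/171833 ≈ -2.3278e-5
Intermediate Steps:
P(I, u) = 1 (P(I, u) = (I + u)/(I + u) = 1)
U(m) = 4 (U(m) = ((4/m)*1)*m = (4/m)*m = 4)
U(9)/O = 4/(-171833) = 4*(-1/171833) = -4/171833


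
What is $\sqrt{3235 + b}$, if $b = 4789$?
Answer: $2 \sqrt{2006} \approx 89.577$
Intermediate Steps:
$\sqrt{3235 + b} = \sqrt{3235 + 4789} = \sqrt{8024} = 2 \sqrt{2006}$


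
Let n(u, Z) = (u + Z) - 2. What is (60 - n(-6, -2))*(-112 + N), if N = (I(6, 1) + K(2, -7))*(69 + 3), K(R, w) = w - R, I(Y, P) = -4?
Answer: -73360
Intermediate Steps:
N = -936 (N = (-4 + (-7 - 1*2))*(69 + 3) = (-4 + (-7 - 2))*72 = (-4 - 9)*72 = -13*72 = -936)
n(u, Z) = -2 + Z + u (n(u, Z) = (Z + u) - 2 = -2 + Z + u)
(60 - n(-6, -2))*(-112 + N) = (60 - (-2 - 2 - 6))*(-112 - 936) = (60 - 1*(-10))*(-1048) = (60 + 10)*(-1048) = 70*(-1048) = -73360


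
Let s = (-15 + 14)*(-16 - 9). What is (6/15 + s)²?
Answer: 16129/25 ≈ 645.16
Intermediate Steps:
s = 25 (s = -1*(-25) = 25)
(6/15 + s)² = (6/15 + 25)² = (6*(1/15) + 25)² = (⅖ + 25)² = (127/5)² = 16129/25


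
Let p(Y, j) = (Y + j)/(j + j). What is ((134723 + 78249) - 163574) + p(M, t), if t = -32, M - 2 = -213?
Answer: 3161715/64 ≈ 49402.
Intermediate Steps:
M = -211 (M = 2 - 213 = -211)
p(Y, j) = (Y + j)/(2*j) (p(Y, j) = (Y + j)/((2*j)) = (Y + j)*(1/(2*j)) = (Y + j)/(2*j))
((134723 + 78249) - 163574) + p(M, t) = ((134723 + 78249) - 163574) + (½)*(-211 - 32)/(-32) = (212972 - 163574) + (½)*(-1/32)*(-243) = 49398 + 243/64 = 3161715/64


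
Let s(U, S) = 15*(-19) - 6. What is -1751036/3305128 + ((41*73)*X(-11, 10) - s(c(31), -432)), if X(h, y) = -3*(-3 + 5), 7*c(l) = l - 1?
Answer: -14598361853/826282 ≈ -17668.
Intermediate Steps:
c(l) = -⅐ + l/7 (c(l) = (l - 1)/7 = (-1 + l)/7 = -⅐ + l/7)
X(h, y) = -6 (X(h, y) = -3*2 = -6)
s(U, S) = -291 (s(U, S) = -285 - 6 = -291)
-1751036/3305128 + ((41*73)*X(-11, 10) - s(c(31), -432)) = -1751036/3305128 + ((41*73)*(-6) - 1*(-291)) = -1751036*1/3305128 + (2993*(-6) + 291) = -437759/826282 + (-17958 + 291) = -437759/826282 - 17667 = -14598361853/826282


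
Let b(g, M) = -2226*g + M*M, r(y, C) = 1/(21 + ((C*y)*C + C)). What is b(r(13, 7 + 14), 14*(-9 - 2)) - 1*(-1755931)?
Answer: 489402819/275 ≈ 1.7796e+6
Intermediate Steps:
r(y, C) = 1/(21 + C + y*C²) (r(y, C) = 1/(21 + (y*C² + C)) = 1/(21 + (C + y*C²)) = 1/(21 + C + y*C²))
b(g, M) = M² - 2226*g (b(g, M) = -2226*g + M² = M² - 2226*g)
b(r(13, 7 + 14), 14*(-9 - 2)) - 1*(-1755931) = ((14*(-9 - 2))² - 2226/(21 + (7 + 14) + 13*(7 + 14)²)) - 1*(-1755931) = ((14*(-11))² - 2226/(21 + 21 + 13*21²)) + 1755931 = ((-154)² - 2226/(21 + 21 + 13*441)) + 1755931 = (23716 - 2226/(21 + 21 + 5733)) + 1755931 = (23716 - 2226/5775) + 1755931 = (23716 - 2226*1/5775) + 1755931 = (23716 - 106/275) + 1755931 = 6521794/275 + 1755931 = 489402819/275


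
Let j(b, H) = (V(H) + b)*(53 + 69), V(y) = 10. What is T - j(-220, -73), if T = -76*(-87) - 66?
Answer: 32166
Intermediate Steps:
T = 6546 (T = 6612 - 66 = 6546)
j(b, H) = 1220 + 122*b (j(b, H) = (10 + b)*(53 + 69) = (10 + b)*122 = 1220 + 122*b)
T - j(-220, -73) = 6546 - (1220 + 122*(-220)) = 6546 - (1220 - 26840) = 6546 - 1*(-25620) = 6546 + 25620 = 32166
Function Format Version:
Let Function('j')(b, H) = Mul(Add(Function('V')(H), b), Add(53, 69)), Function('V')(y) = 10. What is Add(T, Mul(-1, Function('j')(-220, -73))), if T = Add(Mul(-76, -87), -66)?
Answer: 32166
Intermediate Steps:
T = 6546 (T = Add(6612, -66) = 6546)
Function('j')(b, H) = Add(1220, Mul(122, b)) (Function('j')(b, H) = Mul(Add(10, b), Add(53, 69)) = Mul(Add(10, b), 122) = Add(1220, Mul(122, b)))
Add(T, Mul(-1, Function('j')(-220, -73))) = Add(6546, Mul(-1, Add(1220, Mul(122, -220)))) = Add(6546, Mul(-1, Add(1220, -26840))) = Add(6546, Mul(-1, -25620)) = Add(6546, 25620) = 32166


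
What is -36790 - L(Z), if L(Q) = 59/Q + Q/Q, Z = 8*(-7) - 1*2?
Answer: -2133819/58 ≈ -36790.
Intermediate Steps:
Z = -58 (Z = -56 - 2 = -58)
L(Q) = 1 + 59/Q (L(Q) = 59/Q + 1 = 1 + 59/Q)
-36790 - L(Z) = -36790 - (59 - 58)/(-58) = -36790 - (-1)/58 = -36790 - 1*(-1/58) = -36790 + 1/58 = -2133819/58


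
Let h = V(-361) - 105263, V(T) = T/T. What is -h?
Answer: 105262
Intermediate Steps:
V(T) = 1
h = -105262 (h = 1 - 105263 = -105262)
-h = -1*(-105262) = 105262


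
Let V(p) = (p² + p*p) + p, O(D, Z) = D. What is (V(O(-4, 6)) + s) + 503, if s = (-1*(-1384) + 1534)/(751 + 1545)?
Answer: 611047/1148 ≈ 532.27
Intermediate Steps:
V(p) = p + 2*p² (V(p) = (p² + p²) + p = 2*p² + p = p + 2*p²)
s = 1459/1148 (s = (1384 + 1534)/2296 = 2918*(1/2296) = 1459/1148 ≈ 1.2709)
(V(O(-4, 6)) + s) + 503 = (-4*(1 + 2*(-4)) + 1459/1148) + 503 = (-4*(1 - 8) + 1459/1148) + 503 = (-4*(-7) + 1459/1148) + 503 = (28 + 1459/1148) + 503 = 33603/1148 + 503 = 611047/1148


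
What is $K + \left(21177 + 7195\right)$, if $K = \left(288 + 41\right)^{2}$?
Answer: $136613$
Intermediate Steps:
$K = 108241$ ($K = 329^{2} = 108241$)
$K + \left(21177 + 7195\right) = 108241 + \left(21177 + 7195\right) = 108241 + 28372 = 136613$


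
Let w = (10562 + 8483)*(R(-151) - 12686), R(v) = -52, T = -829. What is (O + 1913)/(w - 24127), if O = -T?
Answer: -2742/242619337 ≈ -1.1302e-5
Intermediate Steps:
O = 829 (O = -1*(-829) = 829)
w = -242595210 (w = (10562 + 8483)*(-52 - 12686) = 19045*(-12738) = -242595210)
(O + 1913)/(w - 24127) = (829 + 1913)/(-242595210 - 24127) = 2742/(-242619337) = 2742*(-1/242619337) = -2742/242619337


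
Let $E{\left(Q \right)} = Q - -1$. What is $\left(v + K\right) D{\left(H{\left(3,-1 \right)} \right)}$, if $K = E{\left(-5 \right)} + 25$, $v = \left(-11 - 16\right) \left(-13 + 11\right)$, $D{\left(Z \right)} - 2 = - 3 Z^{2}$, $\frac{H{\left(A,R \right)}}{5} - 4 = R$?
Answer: $-50475$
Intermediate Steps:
$H{\left(A,R \right)} = 20 + 5 R$
$E{\left(Q \right)} = 1 + Q$ ($E{\left(Q \right)} = Q + 1 = 1 + Q$)
$D{\left(Z \right)} = 2 - 3 Z^{2}$
$v = 54$ ($v = \left(-27\right) \left(-2\right) = 54$)
$K = 21$ ($K = \left(1 - 5\right) + 25 = -4 + 25 = 21$)
$\left(v + K\right) D{\left(H{\left(3,-1 \right)} \right)} = \left(54 + 21\right) \left(2 - 3 \left(20 + 5 \left(-1\right)\right)^{2}\right) = 75 \left(2 - 3 \left(20 - 5\right)^{2}\right) = 75 \left(2 - 3 \cdot 15^{2}\right) = 75 \left(2 - 675\right) = 75 \left(-673\right) = -50475$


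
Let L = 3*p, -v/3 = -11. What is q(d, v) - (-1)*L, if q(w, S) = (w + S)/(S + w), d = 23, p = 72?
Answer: 217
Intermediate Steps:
v = 33 (v = -3*(-11) = 33)
L = 216 (L = 3*72 = 216)
q(w, S) = 1 (q(w, S) = (S + w)/(S + w) = 1)
q(d, v) - (-1)*L = 1 - (-1)*216 = 1 - 1*(-216) = 1 + 216 = 217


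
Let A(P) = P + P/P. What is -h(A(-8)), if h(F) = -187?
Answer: 187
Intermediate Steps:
A(P) = 1 + P (A(P) = P + 1 = 1 + P)
-h(A(-8)) = -1*(-187) = 187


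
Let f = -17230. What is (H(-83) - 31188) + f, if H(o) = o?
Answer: -48501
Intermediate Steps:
(H(-83) - 31188) + f = (-83 - 31188) - 17230 = -31271 - 17230 = -48501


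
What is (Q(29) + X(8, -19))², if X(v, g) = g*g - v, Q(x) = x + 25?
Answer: 165649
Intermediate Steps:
Q(x) = 25 + x
X(v, g) = g² - v
(Q(29) + X(8, -19))² = ((25 + 29) + ((-19)² - 1*8))² = (54 + (361 - 8))² = (54 + 353)² = 407² = 165649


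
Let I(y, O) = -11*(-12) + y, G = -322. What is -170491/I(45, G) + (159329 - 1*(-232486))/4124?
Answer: -633753629/729948 ≈ -868.22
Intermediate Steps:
I(y, O) = 132 + y
-170491/I(45, G) + (159329 - 1*(-232486))/4124 = -170491/(132 + 45) + (159329 - 1*(-232486))/4124 = -170491/177 + (159329 + 232486)*(1/4124) = -170491*1/177 + 391815*(1/4124) = -170491/177 + 391815/4124 = -633753629/729948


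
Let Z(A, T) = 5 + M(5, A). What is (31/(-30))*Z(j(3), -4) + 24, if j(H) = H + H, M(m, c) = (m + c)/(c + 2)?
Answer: 1393/80 ≈ 17.413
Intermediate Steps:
M(m, c) = (c + m)/(2 + c)
j(H) = 2*H
Z(A, T) = 5 + (5 + A)/(2 + A) (Z(A, T) = 5 + (A + 5)/(2 + A) = 5 + (5 + A)/(2 + A))
(31/(-30))*Z(j(3), -4) + 24 = (31/(-30))*(3*(5 + 2*(2*3))/(2 + 2*3)) + 24 = (31*(-1/30))*(3*(5 + 2*6)/(2 + 6)) + 24 = -31*(5 + 12)/(10*8) + 24 = -31*17/(10*8) + 24 = -31/30*51/8 + 24 = -527/80 + 24 = 1393/80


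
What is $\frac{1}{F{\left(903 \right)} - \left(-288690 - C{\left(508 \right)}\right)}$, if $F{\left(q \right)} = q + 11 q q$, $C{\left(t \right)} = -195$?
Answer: $\frac{1}{9258897} \approx 1.08 \cdot 10^{-7}$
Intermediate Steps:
$F{\left(q \right)} = q + 11 q^{2}$
$\frac{1}{F{\left(903 \right)} - \left(-288690 - C{\left(508 \right)}\right)} = \frac{1}{903 \left(1 + 11 \cdot 903\right) + \left(\left(-195 + 313003\right) - 24313\right)} = \frac{1}{903 \left(1 + 9933\right) + \left(312808 - 24313\right)} = \frac{1}{903 \cdot 9934 + 288495} = \frac{1}{8970402 + 288495} = \frac{1}{9258897}$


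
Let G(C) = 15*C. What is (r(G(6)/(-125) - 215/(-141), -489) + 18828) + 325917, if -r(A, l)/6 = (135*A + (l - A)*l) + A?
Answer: -51370957/47 ≈ -1.0930e+6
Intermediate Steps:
r(A, l) = -816*A - 6*l*(l - A) (r(A, l) = -6*((135*A + (l - A)*l) + A) = -6*((135*A + l*(l - A)) + A) = -6*(136*A + l*(l - A)) = -816*A - 6*l*(l - A))
(r(G(6)/(-125) - 215/(-141), -489) + 18828) + 325917 = ((-816*((15*6)/(-125) - 215/(-141)) - 6*(-489)² + 6*((15*6)/(-125) - 215/(-141))*(-489)) + 18828) + 325917 = ((-816*(90*(-1/125) - 215*(-1/141)) - 6*239121 + 6*(90*(-1/125) - 215*(-1/141))*(-489)) + 18828) + 325917 = ((-816*(-18/25 + 215/141) - 1434726 + 6*(-18/25 + 215/141)*(-489)) + 18828) + 325917 = ((-816*2837/3525 - 1434726 + 6*(2837/3525)*(-489)) + 18828) + 325917 = ((-771664/1175 - 1434726 - 2774586/1175) + 18828) + 325917 = (-67573972/47 + 18828) + 325917 = -66689056/47 + 325917 = -51370957/47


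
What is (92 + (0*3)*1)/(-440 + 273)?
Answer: -92/167 ≈ -0.55090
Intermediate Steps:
(92 + (0*3)*1)/(-440 + 273) = (92 + 0*1)/(-167) = (92 + 0)*(-1/167) = 92*(-1/167) = -92/167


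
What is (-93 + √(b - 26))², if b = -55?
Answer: 8568 - 1674*I ≈ 8568.0 - 1674.0*I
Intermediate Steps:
(-93 + √(b - 26))² = (-93 + √(-55 - 26))² = (-93 + √(-81))² = (-93 + 9*I)²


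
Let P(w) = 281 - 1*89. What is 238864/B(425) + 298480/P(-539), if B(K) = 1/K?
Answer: 1218225055/12 ≈ 1.0152e+8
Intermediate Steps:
P(w) = 192 (P(w) = 281 - 89 = 192)
238864/B(425) + 298480/P(-539) = 238864/(1/425) + 298480/192 = 238864/(1/425) + 298480*(1/192) = 238864*425 + 18655/12 = 101517200 + 18655/12 = 1218225055/12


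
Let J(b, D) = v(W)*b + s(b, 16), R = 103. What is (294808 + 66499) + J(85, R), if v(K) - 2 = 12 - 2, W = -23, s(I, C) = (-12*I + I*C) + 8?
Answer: 362675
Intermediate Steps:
s(I, C) = 8 - 12*I + C*I (s(I, C) = (-12*I + C*I) + 8 = 8 - 12*I + C*I)
v(K) = 12 (v(K) = 2 + (12 - 2) = 2 + 10 = 12)
J(b, D) = 8 + 16*b (J(b, D) = 12*b + (8 - 12*b + 16*b) = 12*b + (8 + 4*b) = 8 + 16*b)
(294808 + 66499) + J(85, R) = (294808 + 66499) + (8 + 16*85) = 361307 + (8 + 1360) = 361307 + 1368 = 362675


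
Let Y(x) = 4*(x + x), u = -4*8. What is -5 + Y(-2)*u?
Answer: 507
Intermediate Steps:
u = -32
Y(x) = 8*x (Y(x) = 4*(2*x) = 8*x)
-5 + Y(-2)*u = -5 + (8*(-2))*(-32) = -5 - 16*(-32) = -5 + 512 = 507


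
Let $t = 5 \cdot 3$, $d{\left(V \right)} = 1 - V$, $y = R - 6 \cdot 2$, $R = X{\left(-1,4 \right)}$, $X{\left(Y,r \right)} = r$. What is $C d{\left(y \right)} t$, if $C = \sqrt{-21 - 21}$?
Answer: $135 i \sqrt{42} \approx 874.9 i$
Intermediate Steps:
$C = i \sqrt{42}$ ($C = \sqrt{-42} = i \sqrt{42} \approx 6.4807 i$)
$R = 4$
$y = -8$ ($y = 4 - 6 \cdot 2 = 4 - 12 = -8$)
$t = 15$
$C d{\left(y \right)} t = i \sqrt{42} \left(1 - -8\right) 15 = i \sqrt{42} \left(1 + 8\right) 15 = i \sqrt{42} \cdot 9 \cdot 15 = 9 i \sqrt{42} \cdot 15 = 135 i \sqrt{42}$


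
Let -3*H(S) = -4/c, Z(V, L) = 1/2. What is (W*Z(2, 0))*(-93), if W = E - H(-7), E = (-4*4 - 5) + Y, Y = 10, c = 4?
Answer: 527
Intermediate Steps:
Z(V, L) = ½
H(S) = ⅓ (H(S) = -(-4)/(3*4) = -⅓*(-1) = ⅓)
E = -11 (E = (-4*4 - 5) + 10 = (-16 - 5) + 10 = -21 + 10 = -11)
W = -34/3 (W = -11 - 1*⅓ = -11 - ⅓ = -34/3 ≈ -11.333)
(W*Z(2, 0))*(-93) = -34/3*½*(-93) = -17/3*(-93) = 527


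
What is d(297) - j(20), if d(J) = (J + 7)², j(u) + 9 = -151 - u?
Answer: 92596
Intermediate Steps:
j(u) = -160 - u (j(u) = -9 + (-151 - u) = -160 - u)
d(J) = (7 + J)²
d(297) - j(20) = (7 + 297)² - (-160 - 1*20) = 304² - (-160 - 20) = 92416 - 1*(-180) = 92416 + 180 = 92596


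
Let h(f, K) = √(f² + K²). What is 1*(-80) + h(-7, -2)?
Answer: -80 + √53 ≈ -72.720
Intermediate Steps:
h(f, K) = √(K² + f²)
1*(-80) + h(-7, -2) = 1*(-80) + √((-2)² + (-7)²) = -80 + √(4 + 49) = -80 + √53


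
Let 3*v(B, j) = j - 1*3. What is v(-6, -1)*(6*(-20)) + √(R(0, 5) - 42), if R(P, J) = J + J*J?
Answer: 160 + 2*I*√3 ≈ 160.0 + 3.4641*I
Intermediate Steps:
v(B, j) = -1 + j/3 (v(B, j) = (j - 1*3)/3 = (j - 3)/3 = (-3 + j)/3 = -1 + j/3)
R(P, J) = J + J²
v(-6, -1)*(6*(-20)) + √(R(0, 5) - 42) = (-1 + (⅓)*(-1))*(6*(-20)) + √(5*(1 + 5) - 42) = (-1 - ⅓)*(-120) + √(5*6 - 42) = -4/3*(-120) + √(30 - 42) = 160 + √(-12) = 160 + 2*I*√3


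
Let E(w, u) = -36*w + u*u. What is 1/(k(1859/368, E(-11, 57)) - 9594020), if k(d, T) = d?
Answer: -368/3530597501 ≈ -1.0423e-7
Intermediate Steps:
E(w, u) = u² - 36*w (E(w, u) = -36*w + u² = u² - 36*w)
1/(k(1859/368, E(-11, 57)) - 9594020) = 1/(1859/368 - 9594020) = 1/(-3530597501/368) = -368/3530597501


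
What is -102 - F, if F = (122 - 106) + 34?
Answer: -152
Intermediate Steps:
F = 50 (F = 16 + 34 = 50)
-102 - F = -102 - 1*50 = -102 - 50 = -152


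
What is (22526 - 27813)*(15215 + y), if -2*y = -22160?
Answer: -139021665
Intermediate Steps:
y = 11080 (y = -1/2*(-22160) = 11080)
(22526 - 27813)*(15215 + y) = (22526 - 27813)*(15215 + 11080) = -5287*26295 = -139021665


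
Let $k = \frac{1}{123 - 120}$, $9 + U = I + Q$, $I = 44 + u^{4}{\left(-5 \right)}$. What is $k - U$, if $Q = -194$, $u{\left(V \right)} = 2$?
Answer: $\frac{430}{3} \approx 143.33$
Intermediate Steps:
$I = 60$ ($I = 44 + 2^{4} = 44 + 16 = 60$)
$U = -143$ ($U = -9 + \left(60 - 194\right) = -9 - 134 = -143$)
$k = \frac{1}{3}$ ($k = \frac{1}{123 - 120} = \frac{1}{3} \approx 0.33333$)
$k - U = \frac{1}{3} - -143 = \frac{1}{3} + 143 = \frac{430}{3}$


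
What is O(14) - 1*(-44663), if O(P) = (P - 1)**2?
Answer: 44832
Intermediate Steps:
O(P) = (-1 + P)**2
O(14) - 1*(-44663) = (-1 + 14)**2 - 1*(-44663) = 13**2 + 44663 = 169 + 44663 = 44832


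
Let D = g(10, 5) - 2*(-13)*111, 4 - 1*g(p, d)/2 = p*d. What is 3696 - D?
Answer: 902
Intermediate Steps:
g(p, d) = 8 - 2*d*p (g(p, d) = 8 - 2*p*d = 8 - 2*d*p)
D = 2794 (D = (8 - 2*5*10) - 2*(-13)*111 = (8 - 100) + 26*111 = -92 + 2886 = 2794)
3696 - D = 3696 - 1*2794 = 3696 - 2794 = 902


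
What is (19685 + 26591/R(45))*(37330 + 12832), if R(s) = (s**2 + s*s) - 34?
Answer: 1983444380631/2008 ≈ 9.8777e+8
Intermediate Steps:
R(s) = -34 + 2*s**2 (R(s) = (s**2 + s**2) - 34 = 2*s**2 - 34 = -34 + 2*s**2)
(19685 + 26591/R(45))*(37330 + 12832) = (19685 + 26591/(-34 + 2*45**2))*(37330 + 12832) = (19685 + 26591/(-34 + 2*2025))*50162 = (19685 + 26591/(-34 + 4050))*50162 = (19685 + 26591/4016)*50162 = (79081551/4016)*50162 = 1983444380631/2008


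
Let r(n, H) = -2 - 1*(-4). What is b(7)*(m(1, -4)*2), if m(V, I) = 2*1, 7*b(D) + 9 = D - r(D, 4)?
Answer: -16/7 ≈ -2.2857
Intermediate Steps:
r(n, H) = 2 (r(n, H) = -2 + 4 = 2)
b(D) = -11/7 + D/7 (b(D) = -9/7 + (D - 1*2)/7 = -9/7 + (D - 2)/7 = -9/7 + (-2 + D)/7 = -9/7 + (-2/7 + D/7) = -11/7 + D/7)
m(V, I) = 2
b(7)*(m(1, -4)*2) = (-11/7 + (⅐)*7)*(2*2) = (-11/7 + 1)*4 = -4/7*4 = -16/7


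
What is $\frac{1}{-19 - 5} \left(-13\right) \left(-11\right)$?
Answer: $- \frac{143}{24} \approx -5.9583$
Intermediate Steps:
$\frac{1}{-19 - 5} \left(-13\right) \left(-11\right) = \frac{1}{-24} \left(-13\right) \left(-11\right) = \left(- \frac{1}{24}\right) \left(-13\right) \left(-11\right) = \frac{13}{24} \left(-11\right) = - \frac{143}{24}$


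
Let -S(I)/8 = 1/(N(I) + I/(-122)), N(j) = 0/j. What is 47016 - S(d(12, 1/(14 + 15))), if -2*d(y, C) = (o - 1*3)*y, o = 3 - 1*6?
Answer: 422900/9 ≈ 46989.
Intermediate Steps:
N(j) = 0
o = -3 (o = 3 - 6 = -3)
d(y, C) = 3*y (d(y, C) = -(-3 - 1*3)*y/2 = -(-3 - 3)*y/2 = -(-3)*y = 3*y)
S(I) = 976/I (S(I) = -8/(0 + I/(-122)) = -8/(0 + I*(-1/122)) = -8/(0 - I/122) = -8*(-122/I) = -(-976)/I = 976/I)
47016 - S(d(12, 1/(14 + 15))) = 47016 - 976/(3*12) = 47016 - 976/36 = 47016 - 1*244/9 = 47016 - 244/9 = 422900/9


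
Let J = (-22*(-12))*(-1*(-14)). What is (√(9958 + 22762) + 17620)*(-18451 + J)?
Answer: -259983100 - 59020*√2045 ≈ -2.6265e+8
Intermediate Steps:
J = 3696 (J = 264*14 = 3696)
(√(9958 + 22762) + 17620)*(-18451 + J) = (√(9958 + 22762) + 17620)*(-18451 + 3696) = (√32720 + 17620)*(-14755) = (4*√2045 + 17620)*(-14755) = (17620 + 4*√2045)*(-14755) = -259983100 - 59020*√2045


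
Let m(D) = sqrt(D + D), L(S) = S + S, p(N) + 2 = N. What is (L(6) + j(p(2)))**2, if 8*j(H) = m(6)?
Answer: (48 + sqrt(3))**2/16 ≈ 154.58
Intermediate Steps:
p(N) = -2 + N
L(S) = 2*S
m(D) = sqrt(2)*sqrt(D) (m(D) = sqrt(2*D) = sqrt(2)*sqrt(D))
j(H) = sqrt(3)/4 (j(H) = (sqrt(2)*sqrt(6))/8 = (2*sqrt(3))/8 = sqrt(3)/4)
(L(6) + j(p(2)))**2 = (2*6 + sqrt(3)/4)**2 = (12 + sqrt(3)/4)**2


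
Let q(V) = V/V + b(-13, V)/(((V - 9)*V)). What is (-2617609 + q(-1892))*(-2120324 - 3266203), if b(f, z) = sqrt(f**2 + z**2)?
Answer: 14099816167416 - 5386527*sqrt(3579833)/3596692 ≈ 1.4100e+13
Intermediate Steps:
q(V) = 1 + sqrt(169 + V**2)/(V*(-9 + V)) (q(V) = V/V + sqrt((-13)**2 + V**2)/(((V - 9)*V)) = 1 + sqrt(169 + V**2)/(((-9 + V)*V)) = 1 + sqrt(169 + V**2)/((V*(-9 + V))) = 1 + sqrt(169 + V**2)*(1/(V*(-9 + V))) = 1 + sqrt(169 + V**2)/(V*(-9 + V)))
(-2617609 + q(-1892))*(-2120324 - 3266203) = (-2617609 + ((-1892)**2 + sqrt(169 + (-1892)**2) - 9*(-1892))/((-1892)*(-9 - 1892)))*(-2120324 - 3266203) = (-2617609 - 1/1892*(3579664 + sqrt(169 + 3579664) + 17028)/(-1901))*(-5386527) = (-2617609 - 1/1892*(-1/1901)*(3579664 + sqrt(3579833) + 17028))*(-5386527) = (-2617609 - 1/1892*(-1/1901)*(3596692 + sqrt(3579833)))*(-5386527) = (-2617609 + (1 + sqrt(3579833)/3596692))*(-5386527) = (-2617608 + sqrt(3579833)/3596692)*(-5386527) = 14099816167416 - 5386527*sqrt(3579833)/3596692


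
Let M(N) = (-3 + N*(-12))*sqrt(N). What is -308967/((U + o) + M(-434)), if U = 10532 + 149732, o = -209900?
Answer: 7667943006/7110835673 + 1608173235*I*sqrt(434)/14221671346 ≈ 1.0783 + 2.3557*I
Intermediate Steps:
M(N) = sqrt(N)*(-3 - 12*N) (M(N) = (-3 - 12*N)*sqrt(N) = sqrt(N)*(-3 - 12*N))
U = 160264
-308967/((U + o) + M(-434)) = -308967/((160264 - 209900) + sqrt(-434)*(-3 - 12*(-434))) = -308967/(-49636 + (I*sqrt(434))*(-3 + 5208)) = -308967/(-49636 + (I*sqrt(434))*5205) = -308967/(-49636 + 5205*I*sqrt(434))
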